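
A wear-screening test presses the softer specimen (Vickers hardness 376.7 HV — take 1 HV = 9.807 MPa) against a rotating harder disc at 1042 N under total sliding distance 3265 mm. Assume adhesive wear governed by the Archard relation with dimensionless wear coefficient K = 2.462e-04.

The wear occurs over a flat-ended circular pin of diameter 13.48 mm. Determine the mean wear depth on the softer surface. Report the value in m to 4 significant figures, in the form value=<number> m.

value=1.589e-06 m

Intermediate values appear rounded, and each operation carries exact precision — one final rounding, at 4 significant figures.
Path length L = 3265 mm = 3.265 m.
Hardness H = 376.7 HV × 9.807 MPa/HV = 3694 MPa = 3.694e+09 Pa.
Pin diameter d = 13.48 mm = 0.01348 m. Contact area A = π·d²/4 = π·(0.01348 m)²/4 = 1.427e-04 m².
In SI base units: W = 1042 N, H = 3.694e+09 Pa, K = 2.462e-04.
Apply Archard: V = K·W·L/H = 2.462e-04 · 1042 · 3.265 / 3.694e+09 = 2.267e-10 m³.
Depth of wear h = V/A = 2.267e-10 / 1.427e-04 = 1.589e-06 m.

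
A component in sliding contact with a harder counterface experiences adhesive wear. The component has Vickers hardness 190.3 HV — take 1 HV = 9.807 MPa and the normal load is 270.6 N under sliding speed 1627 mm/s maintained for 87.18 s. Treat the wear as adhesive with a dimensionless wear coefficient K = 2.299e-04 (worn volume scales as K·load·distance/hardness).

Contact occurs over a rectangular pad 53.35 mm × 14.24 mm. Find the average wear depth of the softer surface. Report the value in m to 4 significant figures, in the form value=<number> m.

The intermediates are displayed rounded. Each operation carries full precision. Rounded just once, at 4 significant figures.
Sliding speed v = 1627 mm/s = 1.627 m/s. Distance L = v·t = 1.627 m/s × 87.18 s = 141.8 m.
Hardness H = 190.3 HV × 9.807 MPa/HV = 1866 MPa = 1.866e+09 Pa.
Pad sides 53.35 mm × 14.24 mm = 0.05335 m × 0.01424 m. Contact area A = 0.05335 m × 0.01424 m = 7.597e-04 m².
In SI base units, W = 270.6 N, H = 1.866e+09 Pa, K = 2.299e-04.
Worn volume V = K·W·L/H = 2.299e-04 · 270.6 · 141.8 / 1.866e+09 = 4.728e-09 m³.
Average depth h = V/A = 4.728e-09 / 7.597e-04 = 6.224e-06 m.

value=6.224e-06 m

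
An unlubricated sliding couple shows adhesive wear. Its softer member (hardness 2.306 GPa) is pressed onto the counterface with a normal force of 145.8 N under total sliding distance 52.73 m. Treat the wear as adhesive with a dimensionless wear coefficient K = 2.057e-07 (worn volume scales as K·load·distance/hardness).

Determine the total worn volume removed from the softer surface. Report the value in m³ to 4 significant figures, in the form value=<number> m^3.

Every step carries full float precision — intermediates are displayed rounded, and a lone final rounding, at 4 significant figures.
Convert: Hardness H = 2.306 GPa = 2.306e+09 Pa.
In SI base units: W = 145.8 N, H = 2.306e+09 Pa, K = 2.057e-07.
Worn volume V = K·W·L/H = 2.057e-07 · 145.8 · 52.73 / 2.306e+09 = 6.858e-13 m³.

value=6.858e-13 m^3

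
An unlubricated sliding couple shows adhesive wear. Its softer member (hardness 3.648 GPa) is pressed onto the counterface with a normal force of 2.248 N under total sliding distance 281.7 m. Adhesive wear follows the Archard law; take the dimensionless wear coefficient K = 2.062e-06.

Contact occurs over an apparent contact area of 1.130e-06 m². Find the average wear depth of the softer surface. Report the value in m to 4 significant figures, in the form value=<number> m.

value=3.168e-07 m

The computation carries exact precision — intermediate values are shown rounded — rounded once at the end: four significant figures.
Hardness H = 3.648 GPa = 3.648e+09 Pa.
As SI base values: W = 2.248 N, H = 3.648e+09 Pa, K = 2.062e-06.
Worn volume V = K·W·L/H = 2.062e-06 · 2.248 · 281.7 / 3.648e+09 = 3.579e-13 m³.
Depth h = V/A = 3.579e-13 / 1.130e-06 = 3.168e-07 m.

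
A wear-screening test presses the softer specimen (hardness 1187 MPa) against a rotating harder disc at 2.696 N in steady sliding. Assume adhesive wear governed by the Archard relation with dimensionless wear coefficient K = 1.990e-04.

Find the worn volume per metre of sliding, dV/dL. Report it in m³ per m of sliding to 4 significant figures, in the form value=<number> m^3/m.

The intermediates are displayed rounded, and the computation maintains full precision. Rounded once at the end, at 4 significant figures.
Hardness H = 1187 MPa = 1.187e+09 Pa.
In SI base units, W = 2.696 N, H = 1.187e+09 Pa, K = 1.990e-04.
Sliding wear rate dV/dL = K·W/H, so: 1.990e-04 · 2.696 / 1.187e+09 = 4.520e-13 m³/m.

value=4.520e-13 m^3/m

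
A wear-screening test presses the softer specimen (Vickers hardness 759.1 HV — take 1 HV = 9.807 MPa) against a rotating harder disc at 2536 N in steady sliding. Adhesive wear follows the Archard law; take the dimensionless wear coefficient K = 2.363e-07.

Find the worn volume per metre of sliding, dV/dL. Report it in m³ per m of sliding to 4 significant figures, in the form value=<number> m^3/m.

value=8.050e-14 m^3/m

The intermediates are displayed rounded; the computation maintains full float precision. Rounded just once to 4 significant figures.
Hardness H = 759.1 HV × 9.807 MPa/HV = 7444 MPa = 7.444e+09 Pa.
SI base units throughout: W = 2536 N, H = 7.444e+09 Pa, K = 2.363e-07.
Wear rate dV/dL = K·W/H — distance-free: 2.363e-07 · 2536 / 7.444e+09 = 8.050e-14 m³/m.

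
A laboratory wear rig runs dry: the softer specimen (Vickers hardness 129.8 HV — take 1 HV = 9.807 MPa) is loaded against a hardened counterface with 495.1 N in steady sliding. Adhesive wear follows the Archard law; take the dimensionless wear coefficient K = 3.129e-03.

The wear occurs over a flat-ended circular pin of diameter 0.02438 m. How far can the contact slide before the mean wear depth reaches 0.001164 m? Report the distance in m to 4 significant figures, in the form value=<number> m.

value=446.5 m

Intermediate values are shown rounded; all arithmetic keeps full float precision. Rounded once at the end: four significant figures.
Convert: Hardness H = 129.8 HV × 9.807 MPa/HV = 1273 MPa = 1.273e+09 Pa.
Convert: Contact area A = π·d²/4 = π·(0.02438 m)²/4 = 4.668e-04 m².
Expressed in SI base units: W = 495.1 N, H = 1.273e+09 Pa, K = 3.129e-03.
Wearable volume V_lim = h_lim·A = 0.001164 · 4.668e-04 = 5.434e-07 m³.
Inverting, life L = V_lim·H/(K·W) = 5.434e-07 · 1.273e+09 / (3.129e-03 · 495.1) = 446.5 m.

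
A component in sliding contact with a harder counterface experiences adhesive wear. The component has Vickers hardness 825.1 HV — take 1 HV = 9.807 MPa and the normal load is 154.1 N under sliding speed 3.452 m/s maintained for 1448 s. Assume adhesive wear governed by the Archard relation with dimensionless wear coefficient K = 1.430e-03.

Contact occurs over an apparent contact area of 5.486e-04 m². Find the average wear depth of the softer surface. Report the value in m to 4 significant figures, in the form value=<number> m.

The intermediates are displayed rounded. The computation keeps full precision, and a lone final rounding to 4 significant figures.
Convert: Path length L = v·t = 3.452 m/s × 1448 s = 4998 m.
Convert: Hardness H = 825.1 HV × 9.807 MPa/HV = 8092 MPa = 8.092e+09 Pa.
Collected in SI base units: W = 154.1 N, H = 8.092e+09 Pa, K = 1.430e-03.
Apply Archard: V = K·W·L/H = 1.430e-03 · 154.1 · 4998 / 8.092e+09 = 1.361e-07 m³.
Wear depth h = V/A = 1.361e-07 / 5.486e-04 = 2.481e-04 m.

value=2.481e-04 m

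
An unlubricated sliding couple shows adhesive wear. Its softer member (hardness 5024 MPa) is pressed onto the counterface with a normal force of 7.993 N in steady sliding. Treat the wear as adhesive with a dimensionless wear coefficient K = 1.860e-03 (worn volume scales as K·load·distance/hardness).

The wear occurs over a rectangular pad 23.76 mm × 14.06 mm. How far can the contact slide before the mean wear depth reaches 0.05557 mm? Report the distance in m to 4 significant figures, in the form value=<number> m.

The algebra runs at full float precision, and intermediates are displayed rounded, and a lone final rounding to 4 significant figures.
Convert: Hardness H = 5024 MPa = 5.024e+09 Pa.
Convert: Pad sides 23.76 mm × 14.06 mm = 0.02376 m × 0.01406 m. Contact area A = 0.02376 m × 0.01406 m = 3.341e-04 m².
Convert: Depth limit h_lim = 0.05557 mm = 5.557e-05 m.
SI base units throughout: W = 7.993 N, H = 5.024e+09 Pa, K = 1.860e-03.
Wearable volume V_lim = h_lim·A = 5.557e-05 · 3.341e-04 = 1.856e-08 m³.
Thus life L = V_lim·H/(K·W) = 1.856e-08 · 5.024e+09 / (1.860e-03 · 7.993) = 6273 m.

value=6273 m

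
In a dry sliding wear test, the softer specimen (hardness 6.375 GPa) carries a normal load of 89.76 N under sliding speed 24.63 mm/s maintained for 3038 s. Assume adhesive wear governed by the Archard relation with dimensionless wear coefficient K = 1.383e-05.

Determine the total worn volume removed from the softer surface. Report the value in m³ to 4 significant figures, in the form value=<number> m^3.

Quoted intermediates are rounded — the algebra keeps full float precision. Rounded once at the end, at four significant figures.
Convert: Sliding speed v = 24.63 mm/s = 0.02463 m/s. Path length L = v·t = 0.02463 m/s × 3038 s = 74.83 m.
Convert: Hardness H = 6.375 GPa = 6.375e+09 Pa.
Working in SI base units: W = 89.76 N, H = 6.375e+09 Pa, K = 1.383e-05.
Wear volume V = K·W·L/H = 1.383e-05 · 89.76 · 74.83 / 6.375e+09 = 1.457e-11 m³.

value=1.457e-11 m^3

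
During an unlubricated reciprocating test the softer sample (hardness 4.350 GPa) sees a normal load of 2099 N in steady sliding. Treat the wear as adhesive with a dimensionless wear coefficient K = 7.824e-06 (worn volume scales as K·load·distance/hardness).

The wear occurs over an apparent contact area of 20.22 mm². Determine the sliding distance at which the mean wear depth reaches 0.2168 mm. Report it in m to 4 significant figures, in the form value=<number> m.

value=1161 m

Each operation holds full precision, and intermediate values appear rounded, and a single final rounding to four significant figures.
Hardness H = 4.350 GPa = 4.350e+09 Pa.
Contact area A = 20.22 mm² = 2.022e-05 m².
Depth limit h_lim = 0.2168 mm = 2.168e-04 m.
Working in SI base units: W = 2099 N, H = 4.350e+09 Pa, K = 7.824e-06.
At the depth limit, V_lim = h_lim·A = 2.168e-04 · 2.022e-05 = 4.384e-09 m³.
Life L = V_lim·H/(K·W) = 4.384e-09 · 4.350e+09 / (7.824e-06 · 2099) = 1161 m.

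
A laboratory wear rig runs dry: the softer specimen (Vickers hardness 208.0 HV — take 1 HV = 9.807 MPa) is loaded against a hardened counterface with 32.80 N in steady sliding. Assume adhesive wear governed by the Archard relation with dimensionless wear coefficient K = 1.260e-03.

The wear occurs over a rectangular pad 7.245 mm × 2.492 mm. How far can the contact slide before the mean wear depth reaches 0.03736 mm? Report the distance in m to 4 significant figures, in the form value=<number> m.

Intermediate values appear rounded. The computation carries full float precision; one final rounding, at 4 significant digits.
Convert: Hardness H = 208.0 HV × 9.807 MPa/HV = 2040 MPa = 2.040e+09 Pa.
Convert: Pad sides 7.245 mm × 2.492 mm = 0.007245 m × 0.002492 m. Contact area A = 0.007245 m × 0.002492 m = 1.805e-05 m².
Convert: Depth limit h_lim = 0.03736 mm = 3.736e-05 m.
Working in SI base units: W = 32.80 N, H = 2.040e+09 Pa, K = 1.260e-03.
Limit volume V_lim = h_lim·A = 3.736e-05 · 1.805e-05 = 6.745e-10 m³.
So the life L = V_lim·H/(K·W) = 6.745e-10 · 2.040e+09 / (1.260e-03 · 32.80) = 33.29 m.

value=33.29 m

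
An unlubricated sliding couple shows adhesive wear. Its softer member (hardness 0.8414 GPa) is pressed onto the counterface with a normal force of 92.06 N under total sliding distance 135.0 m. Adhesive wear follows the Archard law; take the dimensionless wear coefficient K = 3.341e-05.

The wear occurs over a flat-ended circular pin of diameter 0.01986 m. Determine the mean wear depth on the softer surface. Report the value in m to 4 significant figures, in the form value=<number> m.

value=1.593e-06 m

Intermediate values are displayed rounded. Each operation runs at exact precision. Rounded once at the end: 4 significant digits.
Convert: Hardness H = 0.8414 GPa = 8.414e+08 Pa.
Convert: Contact area A = π·d²/4 = π·(0.01986 m)²/4 = 3.098e-04 m².
In SI base units: W = 92.06 N, H = 8.414e+08 Pa, K = 3.341e-05.
The Archard volume V = K·W·L/H = 3.341e-05 · 92.06 · 135.0 / 8.414e+08 = 4.935e-10 m³.
Wear depth h = V/A = 4.935e-10 / 3.098e-04 = 1.593e-06 m.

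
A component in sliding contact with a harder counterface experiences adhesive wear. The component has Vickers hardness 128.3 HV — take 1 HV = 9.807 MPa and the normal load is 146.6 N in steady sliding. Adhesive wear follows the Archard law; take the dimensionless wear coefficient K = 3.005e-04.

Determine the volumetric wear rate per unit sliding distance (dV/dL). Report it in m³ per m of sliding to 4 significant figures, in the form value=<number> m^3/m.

value=3.501e-11 m^3/m

The algebra holds full precision, and printed values are rounded. Rounded just once, at 4 significant figures.
Hardness H = 128.3 HV × 9.807 MPa/HV = 1258 MPa = 1.258e+09 Pa.
SI base units throughout: W = 146.6 N, H = 1.258e+09 Pa, K = 3.005e-04.
The wear rate dV/dL = K·W/H, so: 3.005e-04 · 146.6 / 1.258e+09 = 3.501e-11 m³/m.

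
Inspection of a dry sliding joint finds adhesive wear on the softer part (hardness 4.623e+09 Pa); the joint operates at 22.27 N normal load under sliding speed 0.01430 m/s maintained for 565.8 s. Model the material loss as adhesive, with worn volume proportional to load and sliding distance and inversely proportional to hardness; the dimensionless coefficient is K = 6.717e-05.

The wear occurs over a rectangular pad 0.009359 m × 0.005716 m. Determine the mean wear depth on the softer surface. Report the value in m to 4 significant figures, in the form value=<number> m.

value=4.894e-08 m

Intermediate values appear rounded. The computation carries full float precision. Rounded just once to 4 significant figures.
Path length L = v·t = 0.01430 m/s × 565.8 s = 8.091 m.
Contact area A = 0.009359 m × 0.005716 m = 5.350e-05 m².
Restated in SI base units: W = 22.27 N, H = 4.623e+09 Pa, K = 6.717e-05.
Archard relation: V = K·W·L/H = 6.717e-05 · 22.27 · 8.091 / 4.623e+09 = 2.618e-12 m³.
Average depth h = V/A = 2.618e-12 / 5.350e-05 = 4.894e-08 m.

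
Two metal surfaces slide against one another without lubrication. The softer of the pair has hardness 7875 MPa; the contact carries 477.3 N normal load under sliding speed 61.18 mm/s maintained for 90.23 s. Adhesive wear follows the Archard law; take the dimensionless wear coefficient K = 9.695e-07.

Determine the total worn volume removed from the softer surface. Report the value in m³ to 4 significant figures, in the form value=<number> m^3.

Every step carries full float precision. Intermediates are shown rounded; a single final rounding: four significant figures.
Sliding speed v = 61.18 mm/s = 0.06118 m/s. Total distance L = v·t = 0.06118 m/s × 90.23 s = 5.520 m.
Hardness H = 7875 MPa = 7.875e+09 Pa.
Collected in SI base units: W = 477.3 N, H = 7.875e+09 Pa, K = 9.695e-07.
Archard relation: V = K·W·L/H = 9.695e-07 · 477.3 · 5.520 / 7.875e+09 = 3.244e-13 m³.

value=3.244e-13 m^3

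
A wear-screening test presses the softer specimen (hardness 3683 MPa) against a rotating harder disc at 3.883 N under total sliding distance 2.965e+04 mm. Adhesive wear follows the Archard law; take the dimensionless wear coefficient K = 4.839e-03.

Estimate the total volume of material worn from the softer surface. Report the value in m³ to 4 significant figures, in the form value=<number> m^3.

value=1.513e-10 m^3

Every step keeps full float precision. The intermediates are printed rounded — a single final rounding: 4 significant digits.
Path length L = 2.965e+04 mm = 29.65 m.
Hardness H = 3683 MPa = 3.683e+09 Pa.
SI base units throughout: W = 3.883 N, H = 3.683e+09 Pa, K = 4.839e-03.
The Archard volume V = K·W·L/H = 4.839e-03 · 3.883 · 29.65 / 3.683e+09 = 1.513e-10 m³.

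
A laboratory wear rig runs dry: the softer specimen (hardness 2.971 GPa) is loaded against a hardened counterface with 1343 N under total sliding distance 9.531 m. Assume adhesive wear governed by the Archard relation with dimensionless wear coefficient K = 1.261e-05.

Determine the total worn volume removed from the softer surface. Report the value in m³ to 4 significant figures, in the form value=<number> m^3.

value=5.433e-11 m^3

All arithmetic holds full float precision. The intermediates are displayed rounded — rounded just once to 4 significant figures.
Convert: Hardness H = 2.971 GPa = 2.971e+09 Pa.
Collected in SI base units: W = 1343 N, H = 2.971e+09 Pa, K = 1.261e-05.
Apply Archard: V = K·W·L/H = 1.261e-05 · 1343 · 9.531 / 2.971e+09 = 5.433e-11 m³.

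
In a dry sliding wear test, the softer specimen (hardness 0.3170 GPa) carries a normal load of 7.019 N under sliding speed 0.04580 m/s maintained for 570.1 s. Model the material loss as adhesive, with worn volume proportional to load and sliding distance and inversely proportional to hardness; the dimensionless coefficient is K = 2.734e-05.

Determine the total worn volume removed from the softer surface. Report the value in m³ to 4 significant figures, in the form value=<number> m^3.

All arithmetic maintains full float precision. Intermediates are displayed rounded — a lone final rounding: four significant digits.
Distance L = v·t = 0.04580 m/s × 570.1 s = 26.11 m.
Hardness H = 0.3170 GPa = 3.170e+08 Pa.
Working in SI base units: W = 7.019 N, H = 3.170e+08 Pa, K = 2.734e-05.
By Archard's law, V = K·W·L/H = 2.734e-05 · 7.019 · 26.11 / 3.170e+08 = 1.581e-11 m³.

value=1.581e-11 m^3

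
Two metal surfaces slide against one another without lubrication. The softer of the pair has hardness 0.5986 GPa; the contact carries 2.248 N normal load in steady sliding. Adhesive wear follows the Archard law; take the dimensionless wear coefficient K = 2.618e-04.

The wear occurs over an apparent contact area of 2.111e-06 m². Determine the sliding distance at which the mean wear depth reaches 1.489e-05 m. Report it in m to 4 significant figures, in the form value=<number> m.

value=31.97 m

Printed values are rounded; each operation holds full precision, and rounded just once: 4 significant digits.
Convert: Hardness H = 0.5986 GPa = 5.986e+08 Pa.
As SI base values: W = 2.248 N, H = 5.986e+08 Pa, K = 2.618e-04.
Volume at the limit: V_lim = h_lim·A = 1.489e-05 · 2.111e-06 = 3.143e-11 m³.
Thus life L = V_lim·H/(K·W) = 3.143e-11 · 5.986e+08 / (2.618e-04 · 2.248) = 31.97 m.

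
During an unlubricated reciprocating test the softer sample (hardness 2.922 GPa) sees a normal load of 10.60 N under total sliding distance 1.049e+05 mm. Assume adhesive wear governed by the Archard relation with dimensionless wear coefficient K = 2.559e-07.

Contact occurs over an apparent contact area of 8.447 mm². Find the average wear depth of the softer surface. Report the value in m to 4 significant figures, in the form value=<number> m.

Printed values are rounded — all working math keeps exact precision; a single final rounding, at four significant figures.
Distance covered L = 1.049e+05 mm = 104.9 m.
Hardness H = 2.922 GPa = 2.922e+09 Pa.
Contact area A = 8.447 mm² = 8.447e-06 m².
SI base units throughout: W = 10.60 N, H = 2.922e+09 Pa, K = 2.559e-07.
Wear volume V = K·W·L/H = 2.559e-07 · 10.60 · 104.9 / 2.922e+09 = 9.738e-14 m³.
Depth h = V/A = 9.738e-14 / 8.447e-06 = 1.153e-08 m.

value=1.153e-08 m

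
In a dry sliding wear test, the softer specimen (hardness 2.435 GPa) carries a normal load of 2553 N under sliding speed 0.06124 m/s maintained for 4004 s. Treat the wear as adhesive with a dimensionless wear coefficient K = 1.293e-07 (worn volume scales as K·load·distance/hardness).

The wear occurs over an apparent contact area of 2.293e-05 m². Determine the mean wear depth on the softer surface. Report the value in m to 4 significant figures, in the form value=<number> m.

The computation holds exact precision, and the intermediates are displayed rounded, and a lone final rounding to 4 significant figures.
Path length L = v·t = 0.06124 m/s × 4004 s = 245.2 m.
Hardness H = 2.435 GPa = 2.435e+09 Pa.
As SI base values: W = 2553 N, H = 2.435e+09 Pa, K = 1.293e-07.
Worn volume V = K·W·L/H = 1.293e-07 · 2553 · 245.2 / 2.435e+09 = 3.324e-11 m³.
Average depth h = V/A = 3.324e-11 / 2.293e-05 = 1.450e-06 m.

value=1.450e-06 m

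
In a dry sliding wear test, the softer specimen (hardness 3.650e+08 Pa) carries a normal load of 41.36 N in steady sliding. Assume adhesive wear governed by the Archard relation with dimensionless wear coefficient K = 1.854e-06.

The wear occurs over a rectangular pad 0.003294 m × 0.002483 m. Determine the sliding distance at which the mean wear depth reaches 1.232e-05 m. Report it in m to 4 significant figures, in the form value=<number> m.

value=479.6 m

Displayed values are rounded — all arithmetic carries full precision, and one final rounding: 4 significant digits.
Contact area A = 0.003294 m × 0.002483 m = 8.179e-06 m².
Working in SI base units: W = 41.36 N, H = 3.650e+08 Pa, K = 1.854e-06.
Allowed volume V_lim = h_lim·A = 1.232e-05 · 8.179e-06 = 1.008e-10 m³.
Sliding life L = V_lim·H/(K·W) = 1.008e-10 · 3.650e+08 / (1.854e-06 · 41.36) = 479.6 m.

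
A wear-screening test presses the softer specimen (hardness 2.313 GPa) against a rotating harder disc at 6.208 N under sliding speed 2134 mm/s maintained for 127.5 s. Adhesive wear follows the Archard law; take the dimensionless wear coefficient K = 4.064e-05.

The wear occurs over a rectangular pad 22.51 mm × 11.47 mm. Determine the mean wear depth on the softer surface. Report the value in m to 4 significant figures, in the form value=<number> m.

Each operation maintains full float precision — the intermediates are shown rounded. Rounded just once to 4 significant digits.
Convert: Sliding speed v = 2134 mm/s = 2.134 m/s. Path length L = v·t = 2.134 m/s × 127.5 s = 272.1 m.
Convert: Hardness H = 2.313 GPa = 2.313e+09 Pa.
Convert: Pad sides 22.51 mm × 11.47 mm = 0.02251 m × 0.01147 m. Contact area A = 0.02251 m × 0.01147 m = 2.582e-04 m².
Collected in SI base units: W = 6.208 N, H = 2.313e+09 Pa, K = 4.064e-05.
Archard volume V = K·W·L/H = 4.064e-05 · 6.208 · 272.1 / 2.313e+09 = 2.968e-11 m³.
Depth of wear h = V/A = 2.968e-11 / 2.582e-04 = 1.149e-07 m.

value=1.149e-07 m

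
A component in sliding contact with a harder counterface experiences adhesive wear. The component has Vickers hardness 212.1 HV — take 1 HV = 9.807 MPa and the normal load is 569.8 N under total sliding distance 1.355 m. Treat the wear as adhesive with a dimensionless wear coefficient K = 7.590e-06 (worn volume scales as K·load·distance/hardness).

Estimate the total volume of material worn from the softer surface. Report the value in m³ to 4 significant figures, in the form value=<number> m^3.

The algebra keeps full precision — the intermediates are displayed rounded. Rounded once at the end, at four significant figures.
Convert: Hardness H = 212.1 HV × 9.807 MPa/HV = 2080 MPa = 2.080e+09 Pa.
Collected in SI base units: W = 569.8 N, H = 2.080e+09 Pa, K = 7.590e-06.
By Archard's law, V = K·W·L/H = 7.590e-06 · 569.8 · 1.355 / 2.080e+09 = 2.817e-12 m³.

value=2.817e-12 m^3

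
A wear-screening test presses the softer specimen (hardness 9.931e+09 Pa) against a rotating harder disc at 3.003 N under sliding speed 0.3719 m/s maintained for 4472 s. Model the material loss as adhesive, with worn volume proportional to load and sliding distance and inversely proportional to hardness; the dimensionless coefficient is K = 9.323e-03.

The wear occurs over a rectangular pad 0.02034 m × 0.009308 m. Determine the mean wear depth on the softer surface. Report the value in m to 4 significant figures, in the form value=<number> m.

All working math maintains full precision. The intermediates are printed rounded — rounded just once, at four significant figures.
Convert: Distance L = v·t = 0.3719 m/s × 4472 s = 1663 m.
Convert: Contact area A = 0.02034 m × 0.009308 m = 1.893e-04 m².
Expressed in SI base units: W = 3.003 N, H = 9.931e+09 Pa, K = 9.323e-03.
Archard relation: V = K·W·L/H = 9.323e-03 · 3.003 · 1663 / 9.931e+09 = 4.689e-09 m³.
Depth h = V/A = 4.689e-09 / 1.893e-04 = 2.477e-05 m.

value=2.477e-05 m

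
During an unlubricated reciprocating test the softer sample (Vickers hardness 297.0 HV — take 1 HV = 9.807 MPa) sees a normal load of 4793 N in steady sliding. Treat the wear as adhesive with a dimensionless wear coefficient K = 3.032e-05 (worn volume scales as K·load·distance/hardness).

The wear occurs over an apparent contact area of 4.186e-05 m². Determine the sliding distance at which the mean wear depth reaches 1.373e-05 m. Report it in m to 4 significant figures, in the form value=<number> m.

Each operation carries full float precision; intermediate values are printed rounded — one final rounding to four significant digits.
Convert: Hardness H = 297.0 HV × 9.807 MPa/HV = 2913 MPa = 2.913e+09 Pa.
In SI base units, W = 4793 N, H = 2.913e+09 Pa, K = 3.032e-05.
Permissible volume V_lim = h_lim·A = 1.373e-05 · 4.186e-05 = 5.747e-10 m³.
Inverting, life L = V_lim·H/(K·W) = 5.747e-10 · 2.913e+09 / (3.032e-05 · 4793) = 11.52 m.

value=11.52 m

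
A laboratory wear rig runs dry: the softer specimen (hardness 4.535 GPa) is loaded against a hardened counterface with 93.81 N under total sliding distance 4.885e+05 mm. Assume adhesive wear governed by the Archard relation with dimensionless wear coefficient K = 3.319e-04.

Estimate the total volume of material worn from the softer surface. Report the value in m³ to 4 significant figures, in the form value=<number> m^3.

value=3.354e-09 m^3

Intermediates are shown rounded; each operation runs at exact precision, and a lone final rounding to 4 significant figures.
Distance covered L = 4.885e+05 mm = 488.5 m.
Hardness H = 4.535 GPa = 4.535e+09 Pa.
Expressed in SI base units: W = 93.81 N, H = 4.535e+09 Pa, K = 3.319e-04.
Archard volume V = K·W·L/H = 3.319e-04 · 93.81 · 488.5 / 4.535e+09 = 3.354e-09 m³.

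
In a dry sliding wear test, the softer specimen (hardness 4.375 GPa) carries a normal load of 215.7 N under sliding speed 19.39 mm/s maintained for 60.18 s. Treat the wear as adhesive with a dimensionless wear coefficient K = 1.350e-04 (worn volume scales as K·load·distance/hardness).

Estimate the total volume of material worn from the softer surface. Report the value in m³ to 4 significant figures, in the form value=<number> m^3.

value=7.767e-12 m^3

The intermediates are printed rounded, and every step keeps full precision; one final rounding to four significant digits.
Sliding speed v = 19.39 mm/s = 0.01939 m/s. Distance L = v·t = 0.01939 m/s × 60.18 s = 1.167 m.
Hardness H = 4.375 GPa = 4.375e+09 Pa.
Working in SI base units: W = 215.7 N, H = 4.375e+09 Pa, K = 1.350e-04.
Apply Archard: V = K·W·L/H = 1.350e-04 · 215.7 · 1.167 / 4.375e+09 = 7.767e-12 m³.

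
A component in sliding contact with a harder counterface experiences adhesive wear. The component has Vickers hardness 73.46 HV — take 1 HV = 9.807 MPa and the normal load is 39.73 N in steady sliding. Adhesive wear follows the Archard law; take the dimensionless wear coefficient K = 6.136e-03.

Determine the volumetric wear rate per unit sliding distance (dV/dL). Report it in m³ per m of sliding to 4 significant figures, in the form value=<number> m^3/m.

Shown intermediates are rounded; the computation carries exact precision — one final rounding: 4 significant digits.
Convert: Hardness H = 73.46 HV × 9.807 MPa/HV = 720.4 MPa = 7.204e+08 Pa.
In SI base units, W = 39.73 N, H = 7.204e+08 Pa, K = 6.136e-03.
Volumetric rate dV/dL = K·W/H, per unit distance: 6.136e-03 · 39.73 / 7.204e+08 = 3.384e-10 m³/m.

value=3.384e-10 m^3/m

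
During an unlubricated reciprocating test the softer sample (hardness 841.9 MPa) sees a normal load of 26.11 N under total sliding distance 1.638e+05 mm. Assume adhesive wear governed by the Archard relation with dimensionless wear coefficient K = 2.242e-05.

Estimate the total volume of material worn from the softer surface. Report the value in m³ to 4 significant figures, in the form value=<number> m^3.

Shown intermediates are rounded — all arithmetic maintains exact precision; one last rounding to 4 significant digits.
Convert: Sliding distance L = 1.638e+05 mm = 163.8 m.
Convert: Hardness H = 841.9 MPa = 8.419e+08 Pa.
SI base units throughout: W = 26.11 N, H = 8.419e+08 Pa, K = 2.242e-05.
Volume removed: V = K·W·L/H = 2.242e-05 · 26.11 · 163.8 / 8.419e+08 = 1.139e-10 m³.

value=1.139e-10 m^3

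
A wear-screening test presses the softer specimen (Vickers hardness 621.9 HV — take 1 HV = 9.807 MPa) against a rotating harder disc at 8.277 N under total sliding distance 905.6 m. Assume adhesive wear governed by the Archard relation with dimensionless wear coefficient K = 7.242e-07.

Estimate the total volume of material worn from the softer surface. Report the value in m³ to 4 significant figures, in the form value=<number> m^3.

value=8.900e-13 m^3

All arithmetic keeps exact precision, and intermediates are printed rounded; rounded once at the end: four significant digits.
Hardness H = 621.9 HV × 9.807 MPa/HV = 6099 MPa = 6.099e+09 Pa.
Restated in SI base units: W = 8.277 N, H = 6.099e+09 Pa, K = 7.242e-07.
Wear volume V = K·W·L/H = 7.242e-07 · 8.277 · 905.6 / 6.099e+09 = 8.900e-13 m³.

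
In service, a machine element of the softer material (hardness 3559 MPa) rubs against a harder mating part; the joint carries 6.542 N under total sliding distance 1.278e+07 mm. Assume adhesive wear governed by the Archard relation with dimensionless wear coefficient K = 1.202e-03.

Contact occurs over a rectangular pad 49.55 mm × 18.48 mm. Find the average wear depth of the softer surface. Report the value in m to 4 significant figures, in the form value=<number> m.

value=3.084e-05 m

The computation keeps exact precision. Intermediates are printed rounded — rounded just once, at 4 significant figures.
Convert: Total distance L = 1.278e+07 mm = 1.278e+04 m.
Convert: Hardness H = 3559 MPa = 3.559e+09 Pa.
Convert: Pad sides 49.55 mm × 18.48 mm = 0.04955 m × 0.01848 m. Contact area A = 0.04955 m × 0.01848 m = 9.157e-04 m².
Working in SI base units: W = 6.542 N, H = 3.559e+09 Pa, K = 1.202e-03.
Wear volume V = K·W·L/H = 1.202e-03 · 6.542 · 1.278e+04 / 3.559e+09 = 2.824e-08 m³.
Depth h = V/A = 2.824e-08 / 9.157e-04 = 3.084e-05 m.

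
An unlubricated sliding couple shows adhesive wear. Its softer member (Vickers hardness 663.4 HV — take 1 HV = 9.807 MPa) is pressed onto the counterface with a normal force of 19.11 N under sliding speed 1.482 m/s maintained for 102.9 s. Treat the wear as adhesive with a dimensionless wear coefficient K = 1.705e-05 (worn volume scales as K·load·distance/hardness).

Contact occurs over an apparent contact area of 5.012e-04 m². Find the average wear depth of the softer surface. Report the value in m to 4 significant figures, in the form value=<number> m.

Intermediate values appear rounded; every step carries full float precision — a lone final rounding: 4 significant figures.
Distance L = v·t = 1.482 m/s × 102.9 s = 152.5 m.
Hardness H = 663.4 HV × 9.807 MPa/HV = 6506 MPa = 6.506e+09 Pa.
In SI base units: W = 19.11 N, H = 6.506e+09 Pa, K = 1.705e-05.
By Archard's law, V = K·W·L/H = 1.705e-05 · 19.11 · 152.5 / 6.506e+09 = 7.637e-12 m³.
Depth of wear h = V/A = 7.637e-12 / 5.012e-04 = 1.524e-08 m.

value=1.524e-08 m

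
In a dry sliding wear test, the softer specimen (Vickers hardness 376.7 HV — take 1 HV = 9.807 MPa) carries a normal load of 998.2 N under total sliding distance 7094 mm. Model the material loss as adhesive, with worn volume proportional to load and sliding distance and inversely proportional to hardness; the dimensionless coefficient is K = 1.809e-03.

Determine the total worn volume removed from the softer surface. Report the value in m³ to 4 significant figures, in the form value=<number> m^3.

Intermediates are displayed rounded. The computation runs at full float precision. Rounded once at the end, at four significant digits.
Convert: Path length L = 7094 mm = 7.094 m.
Convert: Hardness H = 376.7 HV × 9.807 MPa/HV = 3694 MPa = 3.694e+09 Pa.
In SI base units, W = 998.2 N, H = 3.694e+09 Pa, K = 1.809e-03.
By Archard's law, V = K·W·L/H = 1.809e-03 · 998.2 · 7.094 / 3.694e+09 = 3.467e-09 m³.

value=3.467e-09 m^3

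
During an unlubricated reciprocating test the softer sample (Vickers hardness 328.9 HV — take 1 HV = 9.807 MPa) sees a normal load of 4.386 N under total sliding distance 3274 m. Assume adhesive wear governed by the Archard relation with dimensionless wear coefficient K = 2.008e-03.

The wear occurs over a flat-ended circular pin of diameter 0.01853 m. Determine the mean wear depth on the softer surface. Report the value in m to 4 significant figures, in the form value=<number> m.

All arithmetic maintains full float precision, and intermediates are displayed rounded, and one last rounding: four significant figures.
Hardness H = 328.9 HV × 9.807 MPa/HV = 3226 MPa = 3.226e+09 Pa.
Contact area A = π·d²/4 = π·(0.01853 m)²/4 = 2.697e-04 m².
In SI base units, W = 4.386 N, H = 3.226e+09 Pa, K = 2.008e-03.
Worn volume V = K·W·L/H = 2.008e-03 · 4.386 · 3274 / 3.226e+09 = 8.939e-09 m³.
Mean wear depth h = V/A = 8.939e-09 / 2.697e-04 = 3.315e-05 m.

value=3.315e-05 m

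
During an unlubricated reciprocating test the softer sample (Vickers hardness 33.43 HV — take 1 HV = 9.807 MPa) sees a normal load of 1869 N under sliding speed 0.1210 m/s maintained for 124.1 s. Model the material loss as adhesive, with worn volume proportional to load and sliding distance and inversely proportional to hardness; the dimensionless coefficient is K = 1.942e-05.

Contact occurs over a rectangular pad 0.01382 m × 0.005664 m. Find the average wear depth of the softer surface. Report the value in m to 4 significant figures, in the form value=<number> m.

value=2.124e-05 m

The computation carries full float precision — intermediate values are printed rounded — a lone final rounding, at 4 significant figures.
Path length L = v·t = 0.1210 m/s × 124.1 s = 15.02 m.
Hardness H = 33.43 HV × 9.807 MPa/HV = 327.8 MPa = 3.278e+08 Pa.
Contact area A = 0.01382 m × 0.005664 m = 7.828e-05 m².
Restated in SI base units: W = 1869 N, H = 3.278e+08 Pa, K = 1.942e-05.
By Archard's law, V = K·W·L/H = 1.942e-05 · 1869 · 15.02 / 3.278e+08 = 1.662e-09 m³.
Mean depth h = V/A = 1.662e-09 / 7.828e-05 = 2.124e-05 m.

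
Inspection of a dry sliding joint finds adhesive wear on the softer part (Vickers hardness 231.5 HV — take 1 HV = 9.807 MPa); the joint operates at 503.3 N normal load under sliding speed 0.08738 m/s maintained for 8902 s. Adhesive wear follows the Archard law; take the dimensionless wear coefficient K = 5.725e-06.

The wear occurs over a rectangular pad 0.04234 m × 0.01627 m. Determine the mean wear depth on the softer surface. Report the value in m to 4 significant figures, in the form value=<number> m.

value=1.433e-06 m

Shown intermediates are rounded. The algebra keeps full float precision — rounded once at the end to 4 significant figures.
The distance L = v·t = 0.08738 m/s × 8902 s = 777.9 m.
Hardness H = 231.5 HV × 9.807 MPa/HV = 2270 MPa = 2.270e+09 Pa.
Contact area A = 0.04234 m × 0.01627 m = 6.889e-04 m².
In SI base units, W = 503.3 N, H = 2.270e+09 Pa, K = 5.725e-06.
Apply Archard: V = K·W·L/H = 5.725e-06 · 503.3 · 777.9 / 2.270e+09 = 9.872e-10 m³.
Wear depth h = V/A = 9.872e-10 / 6.889e-04 = 1.433e-06 m.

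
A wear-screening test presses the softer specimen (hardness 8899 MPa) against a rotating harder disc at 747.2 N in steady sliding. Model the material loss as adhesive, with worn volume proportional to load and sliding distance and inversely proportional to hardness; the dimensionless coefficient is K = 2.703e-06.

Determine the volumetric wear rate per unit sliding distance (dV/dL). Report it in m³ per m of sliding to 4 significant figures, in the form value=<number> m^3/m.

value=2.270e-13 m^3/m

Every step carries exact precision; intermediates are printed rounded; a single final rounding, at four significant digits.
Hardness H = 8899 MPa = 8.899e+09 Pa.
Restated in SI base units: W = 747.2 N, H = 8.899e+09 Pa, K = 2.703e-06.
Wear rate dV/dL = K·W/H — distance-free: 2.703e-06 · 747.2 / 8.899e+09 = 2.270e-13 m³/m.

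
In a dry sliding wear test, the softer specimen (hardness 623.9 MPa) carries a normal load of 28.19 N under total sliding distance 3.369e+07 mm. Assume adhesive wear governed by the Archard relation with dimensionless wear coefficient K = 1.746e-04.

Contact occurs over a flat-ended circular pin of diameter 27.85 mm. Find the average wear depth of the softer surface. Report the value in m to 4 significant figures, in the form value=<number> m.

Every step keeps exact precision; intermediates are printed rounded; a lone final rounding, at 4 significant digits.
Convert: Distance L = 3.369e+07 mm = 3.369e+04 m.
Convert: Hardness H = 623.9 MPa = 6.239e+08 Pa.
Convert: Pin diameter d = 27.85 mm = 0.02785 m. Contact area A = π·d²/4 = π·(0.02785 m)²/4 = 6.092e-04 m².
Collected in SI base units: W = 28.19 N, H = 6.239e+08 Pa, K = 1.746e-04.
Wear volume V = K·W·L/H = 1.746e-04 · 28.19 · 3.369e+04 / 6.239e+08 = 2.658e-07 m³.
Mean depth h = V/A = 2.658e-07 / 6.092e-04 = 4.363e-04 m.

value=4.363e-04 m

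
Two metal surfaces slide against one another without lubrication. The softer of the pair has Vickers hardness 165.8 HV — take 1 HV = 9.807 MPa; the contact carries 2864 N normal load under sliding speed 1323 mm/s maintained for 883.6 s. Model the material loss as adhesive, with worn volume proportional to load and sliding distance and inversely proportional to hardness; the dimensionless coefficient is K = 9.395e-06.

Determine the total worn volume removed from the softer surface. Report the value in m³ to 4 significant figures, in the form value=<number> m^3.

value=1.934e-08 m^3

The intermediates are shown rounded, and the computation holds exact precision; rounded once at the end to 4 significant figures.
Convert: Sliding speed v = 1323 mm/s = 1.323 m/s. Path length L = v·t = 1.323 m/s × 883.6 s = 1169 m.
Convert: Hardness H = 165.8 HV × 9.807 MPa/HV = 1626 MPa = 1.626e+09 Pa.
Expressed in SI base units: W = 2864 N, H = 1.626e+09 Pa, K = 9.395e-06.
The Archard volume V = K·W·L/H = 9.395e-06 · 2864 · 1169 / 1.626e+09 = 1.934e-08 m³.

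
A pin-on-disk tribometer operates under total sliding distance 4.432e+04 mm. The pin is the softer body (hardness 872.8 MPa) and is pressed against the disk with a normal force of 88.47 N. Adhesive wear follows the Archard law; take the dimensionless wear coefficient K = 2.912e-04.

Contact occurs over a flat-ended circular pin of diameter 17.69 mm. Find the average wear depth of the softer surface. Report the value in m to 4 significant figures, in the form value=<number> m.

value=5.323e-06 m

The computation holds exact precision; the intermediates appear rounded. Rounded just once to four significant figures.
Path length L = 4.432e+04 mm = 44.32 m.
Hardness H = 872.8 MPa = 8.728e+08 Pa.
Pin diameter d = 17.69 mm = 0.01769 m. Contact area A = π·d²/4 = π·(0.01769 m)²/4 = 2.458e-04 m².
Working in SI base units: W = 88.47 N, H = 8.728e+08 Pa, K = 2.912e-04.
Archard volume V = K·W·L/H = 2.912e-04 · 88.47 · 44.32 / 8.728e+08 = 1.308e-09 m³.
Mean wear depth h = V/A = 1.308e-09 / 2.458e-04 = 5.323e-06 m.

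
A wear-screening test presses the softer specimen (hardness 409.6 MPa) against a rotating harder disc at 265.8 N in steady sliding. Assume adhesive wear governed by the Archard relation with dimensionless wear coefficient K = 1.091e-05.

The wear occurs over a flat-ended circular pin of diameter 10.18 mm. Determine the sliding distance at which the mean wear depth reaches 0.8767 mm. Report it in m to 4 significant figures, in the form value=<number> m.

value=1.008e+04 m

Intermediate values are displayed rounded, and the algebra carries full float precision. Rounded once at the end, at four significant digits.
Convert: Hardness H = 409.6 MPa = 4.096e+08 Pa.
Convert: Pin diameter d = 10.18 mm = 0.01018 m. Contact area A = π·d²/4 = π·(0.01018 m)²/4 = 8.139e-05 m².
Convert: Depth limit h_lim = 0.8767 mm = 8.767e-04 m.
Working in SI base units: W = 265.8 N, H = 4.096e+08 Pa, K = 1.091e-05.
Allowed volume V_lim = h_lim·A = 8.767e-04 · 8.139e-05 = 7.136e-08 m³.
Thus life L = V_lim·H/(K·W) = 7.136e-08 · 4.096e+08 / (1.091e-05 · 265.8) = 1.008e+04 m.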